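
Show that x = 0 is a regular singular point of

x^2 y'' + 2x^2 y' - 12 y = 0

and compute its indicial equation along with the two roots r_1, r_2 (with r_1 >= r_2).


Divide by x^2 to reach normal form y'' + P_1(x) y' + P_2(x) y = 0 with P_1(x) = 2 and P_2(x) = -12/x^2.
x = 0 is a singular point because the y-coefficient -12/x^2 has a pole at x = 0.
It is a regular singular point because x P_1(x) = p(x) = 2x and x^2 P_2(x) = q(x) = -12 are polynomials, hence analytic at x = 0.
p(0) = 0,  q(0) = -12.
Indicial equation: r(r-1) + p(0) r + q(0) = 0, i.e. r^2 + (p(0) - 1) r + q(0) = 0, i.e. r^2 - 1 r - 12 = 0.
Discriminant: (-1)^2 - 4(-12) = 49, so r = (1 ± 7)/2.
Solving: r_1 = 4, r_2 = -3.

indicial: r^2 - 1 r - 12 = 0; roots r_1 = 4, r_2 = -3


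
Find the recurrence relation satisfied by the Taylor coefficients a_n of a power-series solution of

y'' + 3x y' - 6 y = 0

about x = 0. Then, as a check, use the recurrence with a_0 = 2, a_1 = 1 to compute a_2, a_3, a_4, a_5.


Substitute y = sum_n a_n x^n.
y''(x) has coefficient (n+2)(n+1) a_{n+2} at x^n;
3 x y'(x) has coefficient 3 n a_n at x^n (shift);
-6 y(x) has coefficient -6 a_n at x^n.
Matching x^n: (n+2)(n+1) a_{n+2} + (3n - 6) a_n = 0.
Thus a_{n+2} = (-3n + 6) / ((n+1)(n+2)) * a_n.

Check with a_0 = 2, a_1 = 1 (apply the recurrence for n = 0, 1, 2, 3): a_0 = 2, a_1 = 1, a_2 = 6, a_3 = 1/2, a_4 = 0, a_5 = -3/40.

a_(n+2) = (-3n + 6) / ((n+1)(n+2)) * a_n; check: a_0 = 2, a_1 = 1, a_2 = 6, a_3 = 1/2, a_4 = 0, a_5 = -3/40


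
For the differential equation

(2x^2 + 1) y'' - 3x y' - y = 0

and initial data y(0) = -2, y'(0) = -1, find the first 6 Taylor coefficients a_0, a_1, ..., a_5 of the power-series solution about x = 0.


Ansatz: y(x) = sum_{n>=0} a_n x^n, so y'(x) = sum_{n>=1} n a_n x^(n-1) and y''(x) = sum_{n>=2} n(n-1) a_n x^(n-2).
Substitute into P(x) y'' + Q(x) y' + R(x) y = 0 with P(x) = 2x^2 + 1, Q(x) = -3x, R(x) = -1, and match powers of x.
Initial conditions: a_0 = -2, a_1 = -1.
Setting the coefficient of each power of x to zero and solving order by order (substituting the coefficients already found):
  x^0: 2 a_2 - a_0 = 0  ->  2 a_2 = a_0 = -2  ->  a_2 = -1
  x^1: 6 a_3 - 4 a_1 = 0  ->  6 a_3 = 4 a_1 = -4  ->  a_3 = -2/3
  x^2: 12 a_4 - 3 a_2 = 0  ->  12 a_4 = 3 a_2 = -3  ->  a_4 = -1/4
  x^3: 20 a_5 + 2 a_3 = 0  ->  20 a_5 = -2 a_3 = 4/3  ->  a_5 = 1/15
Truncated series: y(x) = -2 - x - x^2 - (2/3) x^3 - (1/4) x^4 + (1/15) x^5 + O(x^6).

a_0 = -2; a_1 = -1; a_2 = -1; a_3 = -2/3; a_4 = -1/4; a_5 = 1/15


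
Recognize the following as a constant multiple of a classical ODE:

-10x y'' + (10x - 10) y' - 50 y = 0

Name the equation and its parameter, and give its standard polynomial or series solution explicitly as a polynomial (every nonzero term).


All three coefficients share the factor -10; dividing through by -10 gives  x y'' + (1 - x) y' + 5 y = 0.
This matches the Laguerre equation x y'' + (1 - x) y' + n y = 0 with n = 5; the polynomial solution is L_5(x).
With y = sum_k a_k x^k, matching x^k gives (k+1)k a_{k+1} + (k+1) a_{k+1} - k a_k + n a_k = 0, i.e. (k+1)^2 a_{k+1} = (k - n) a_k = (k - 5) a_k. The right side vanishes at k = 5, so the series terminates at degree 5.
Standard normalization L_n(0) = 1 gives a_0 = 1. Work upward with a_{k+1} = (k - 5) a_k / (k+1)^2:
  a_1 = (0 - 5)(1) / 1^2 = -5/1 = -5
  a_2 = (1 - 5)(-5) / 2^2 = 20/4 = 5
  a_3 = (2 - 5)(5) / 3^2 = -15/9 = -5/3
  a_4 = (3 - 5)(-5/3) / 4^2 = (10/3)/16 = 5/24
  a_5 = (4 - 5)(5/24) / 5^2 = (-5/24)/25 = -1/120
Hence L_5(x) = -x^5/120 + 5 x^4/24 - 5 x^3/3 + 5 x^2 - 5 x + 1.

L_5(x); series = -x^5/120 + 5 x^4/24 - 5 x^3/3 + 5 x^2 - 5 x + 1


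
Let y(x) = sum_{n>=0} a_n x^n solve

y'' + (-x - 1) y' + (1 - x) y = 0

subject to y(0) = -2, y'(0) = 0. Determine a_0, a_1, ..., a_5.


Ansatz: y(x) = sum_{n>=0} a_n x^n, so y'(x) = sum_{n>=1} n a_n x^(n-1) and y''(x) = sum_{n>=2} n(n-1) a_n x^(n-2).
Substitute into P(x) y'' + Q(x) y' + R(x) y = 0 with P(x) = 1, Q(x) = -x - 1, R(x) = 1 - x, and match powers of x.
Initial conditions: a_0 = -2, a_1 = 0.
Setting the coefficient of each power of x to zero and solving order by order (substituting the coefficients already found):
  x^0: 2 a_2 - a_1 + a_0 = 0  ->  2 a_2 = a_1 - a_0 = 2  ->  a_2 = 1
  x^1: 6 a_3 - 2 a_2 - a_0 = 0  ->  6 a_3 = 2 a_2 + a_0 = 0  ->  a_3 = 0
  x^2: 12 a_4 - 3 a_3 - a_2 - a_1 = 0  ->  12 a_4 = 3 a_3 + a_2 + a_1 = 1  ->  a_4 = 1/12
  x^3: 20 a_5 - 4 a_4 - 2 a_3 - a_2 = 0  ->  20 a_5 = 4 a_4 + 2 a_3 + a_2 = 4/3  ->  a_5 = 1/15
Truncated series: y(x) = -2 + x^2 + (1/12) x^4 + (1/15) x^5 + O(x^6).

a_0 = -2; a_1 = 0; a_2 = 1; a_3 = 0; a_4 = 1/12; a_5 = 1/15


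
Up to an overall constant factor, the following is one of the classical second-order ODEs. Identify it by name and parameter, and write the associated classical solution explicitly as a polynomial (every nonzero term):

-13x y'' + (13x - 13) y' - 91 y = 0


All three coefficients share the factor -13; dividing through by -13 gives  x y'' + (1 - x) y' + 7 y = 0.
This matches the Laguerre equation x y'' + (1 - x) y' + n y = 0 with n = 7; the polynomial solution is L_7(x).
With y = sum_k a_k x^k, matching x^k gives (k+1)k a_{k+1} + (k+1) a_{k+1} - k a_k + n a_k = 0, i.e. (k+1)^2 a_{k+1} = (k - n) a_k = (k - 7) a_k. The right side vanishes at k = 7, so the series terminates at degree 7.
Standard normalization L_n(0) = 1 gives a_0 = 1. Work upward with a_{k+1} = (k - 7) a_k / (k+1)^2:
  a_1 = (0 - 7)(1) / 1^2 = -7/1 = -7
  a_2 = (1 - 7)(-7) / 2^2 = 42/4 = 21/2
  a_3 = (2 - 7)(21/2) / 3^2 = (-105/2)/9 = -35/6
  a_4 = (3 - 7)(-35/6) / 4^2 = (70/3)/16 = 35/24
  a_5 = (4 - 7)(35/24) / 5^2 = (-35/8)/25 = -7/40
  a_6 = (5 - 7)(-7/40) / 6^2 = (7/20)/36 = 7/720
  a_7 = (6 - 7)(7/720) / 7^2 = (-7/720)/49 = -1/5040
Hence L_7(x) = -x^7/5040 + 7 x^6/720 - 7 x^5/40 + 35 x^4/24 - 35 x^3/6 + 21 x^2/2 - 7 x + 1.

L_7(x); series = -x^7/5040 + 7 x^6/720 - 7 x^5/40 + 35 x^4/24 - 35 x^3/6 + 21 x^2/2 - 7 x + 1


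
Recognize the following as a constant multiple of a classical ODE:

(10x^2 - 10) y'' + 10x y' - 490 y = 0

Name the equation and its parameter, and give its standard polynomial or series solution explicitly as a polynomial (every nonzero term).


All three coefficients share the factor -10; dividing through by -10 gives  (1 - x^2) y'' - x y' + 49 y = 0.
This matches the Chebyshev equation (1 - x^2) y'' - x y' + n^2 y = 0 (note the -x y' term, not -2x y') with n^2 = 49, so n = 7; the polynomial solution is T_7(x).
With y = sum_k a_k x^k, matching x^k gives (k+2)(k+1) a_{k+2} = (k^2 - n^2) a_k = (k - 7)(k + 7) a_k. The right side vanishes at k = 7, so the series with the parity of 7 terminates at degree 7.
Standard normalization: leading coefficient of T_n is 2^(n-1), so a_7 = 2^6 = 64. Work downward with a_k = (k+1)(k+2) a_{k+2} / ((k - 7)(k + 7)):
  a_5 = (6)(7)(64) / ((5 - 7)(5 + 7)) = 2688/(-24) = -112
  a_3 = (4)(5)(-112) / ((3 - 7)(3 + 7)) = -2240/(-40) = 56
  a_1 = (2)(3)(56) / ((1 - 7)(1 + 7)) = 336/(-48) = -7
Hence T_7(x) = 64 x^7 - 112 x^5 + 56 x^3 - 7 x.

T_7(x); series = 64 x^7 - 112 x^5 + 56 x^3 - 7 x


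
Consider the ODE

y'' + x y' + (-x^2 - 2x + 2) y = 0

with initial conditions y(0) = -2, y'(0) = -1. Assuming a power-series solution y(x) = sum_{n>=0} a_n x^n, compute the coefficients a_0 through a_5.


Ansatz: y(x) = sum_{n>=0} a_n x^n, so y'(x) = sum_{n>=1} n a_n x^(n-1) and y''(x) = sum_{n>=2} n(n-1) a_n x^(n-2).
Substitute into P(x) y'' + Q(x) y' + R(x) y = 0 with P(x) = 1, Q(x) = x, R(x) = -x^2 - 2x + 2, and match powers of x.
Initial conditions: a_0 = -2, a_1 = -1.
Setting the coefficient of each power of x to zero and solving order by order (substituting the coefficients already found):
  x^0: 2 a_2 + 2 a_0 = 0  ->  2 a_2 = -2 a_0 = 4  ->  a_2 = 2
  x^1: 6 a_3 + 3 a_1 - 2 a_0 = 0  ->  6 a_3 = -3 a_1 + 2 a_0 = -1  ->  a_3 = -1/6
  x^2: 12 a_4 + 4 a_2 - 2 a_1 - a_0 = 0  ->  12 a_4 = -4 a_2 + 2 a_1 + a_0 = -12  ->  a_4 = -1
  x^3: 20 a_5 + 5 a_3 - 2 a_2 - a_1 = 0  ->  20 a_5 = -5 a_3 + 2 a_2 + a_1 = 23/6  ->  a_5 = 23/120
Truncated series: y(x) = -2 - x + 2 x^2 - (1/6) x^3 - x^4 + (23/120) x^5 + O(x^6).

a_0 = -2; a_1 = -1; a_2 = 2; a_3 = -1/6; a_4 = -1; a_5 = 23/120


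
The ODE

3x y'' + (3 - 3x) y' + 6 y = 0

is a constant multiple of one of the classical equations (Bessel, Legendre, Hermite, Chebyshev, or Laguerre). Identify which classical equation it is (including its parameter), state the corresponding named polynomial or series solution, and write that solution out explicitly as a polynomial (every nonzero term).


All three coefficients share the factor 3; dividing through by 3 gives  x y'' + (1 - x) y' + 2 y = 0.
This matches the Laguerre equation x y'' + (1 - x) y' + n y = 0 with n = 2; the polynomial solution is L_2(x).
With y = sum_k a_k x^k, matching x^k gives (k+1)k a_{k+1} + (k+1) a_{k+1} - k a_k + n a_k = 0, i.e. (k+1)^2 a_{k+1} = (k - n) a_k = (k - 2) a_k. The right side vanishes at k = 2, so the series terminates at degree 2.
Standard normalization L_n(0) = 1 gives a_0 = 1. Work upward with a_{k+1} = (k - 2) a_k / (k+1)^2:
  a_1 = (0 - 2)(1) / 1^2 = -2/1 = -2
  a_2 = (1 - 2)(-2) / 2^2 = 2/4 = 1/2
Hence L_2(x) = x^2/2 - 2 x + 1.

L_2(x); series = x^2/2 - 2 x + 1


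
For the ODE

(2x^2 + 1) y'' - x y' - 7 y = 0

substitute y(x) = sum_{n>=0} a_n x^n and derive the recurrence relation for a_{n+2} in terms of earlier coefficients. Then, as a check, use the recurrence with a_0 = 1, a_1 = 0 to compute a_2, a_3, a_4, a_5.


Substitute y = sum_n a_n x^n.
(1 + 2 x^2) y'' contributes (n+2)(n+1) a_{n+2} + 2 n(n-1) a_n at x^n.
-x y'(x) contributes -n a_n at x^n.
-7 y(x) contributes -7 a_n at x^n.
Matching x^n: (n+2)(n+1) a_{n+2} + (2 n(n-1) - n - 7) a_n = 0.
Thus a_{n+2} = (-2 n(n-1) + n + 7) / ((n+1)(n+2)) * a_n.

Check with a_0 = 1, a_1 = 0 (apply the recurrence for n = 0, 1, 2, 3): a_0 = 1, a_1 = 0, a_2 = 7/2, a_3 = 0, a_4 = 35/24, a_5 = 0.

a_(n+2) = (-2 n(n-1) + n + 7) / ((n+1)(n+2)) * a_n; check: a_0 = 1, a_1 = 0, a_2 = 7/2, a_3 = 0, a_4 = 35/24, a_5 = 0


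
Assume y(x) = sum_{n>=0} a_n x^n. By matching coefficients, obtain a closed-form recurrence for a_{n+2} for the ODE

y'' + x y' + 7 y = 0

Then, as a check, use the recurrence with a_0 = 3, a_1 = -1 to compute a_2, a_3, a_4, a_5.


Substitute y = sum_n a_n x^n.
y''(x) has coefficient (n+2)(n+1) a_{n+2} at x^n;
x y'(x) has coefficient n a_n at x^n (shift);
7 y(x) has coefficient 7 a_n at x^n.
Matching x^n: (n+2)(n+1) a_{n+2} + (n + 7) a_n = 0.
Thus a_{n+2} = (-n - 7) / ((n+1)(n+2)) * a_n.

Check with a_0 = 3, a_1 = -1 (apply the recurrence for n = 0, 1, 2, 3): a_0 = 3, a_1 = -1, a_2 = -21/2, a_3 = 4/3, a_4 = 63/8, a_5 = -2/3.

a_(n+2) = (-n - 7) / ((n+1)(n+2)) * a_n; check: a_0 = 3, a_1 = -1, a_2 = -21/2, a_3 = 4/3, a_4 = 63/8, a_5 = -2/3


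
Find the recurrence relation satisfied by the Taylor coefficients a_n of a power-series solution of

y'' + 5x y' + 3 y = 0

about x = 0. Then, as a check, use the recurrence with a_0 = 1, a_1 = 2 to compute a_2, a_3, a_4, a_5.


Substitute y = sum_n a_n x^n.
y''(x) has coefficient (n+2)(n+1) a_{n+2} at x^n;
5 x y'(x) has coefficient 5 n a_n at x^n (shift);
3 y(x) has coefficient 3 a_n at x^n.
Matching x^n: (n+2)(n+1) a_{n+2} + (5n + 3) a_n = 0.
Thus a_{n+2} = (-5n - 3) / ((n+1)(n+2)) * a_n.

Check with a_0 = 1, a_1 = 2 (apply the recurrence for n = 0, 1, 2, 3): a_0 = 1, a_1 = 2, a_2 = -3/2, a_3 = -8/3, a_4 = 13/8, a_5 = 12/5.

a_(n+2) = (-5n - 3) / ((n+1)(n+2)) * a_n; check: a_0 = 1, a_1 = 2, a_2 = -3/2, a_3 = -8/3, a_4 = 13/8, a_5 = 12/5


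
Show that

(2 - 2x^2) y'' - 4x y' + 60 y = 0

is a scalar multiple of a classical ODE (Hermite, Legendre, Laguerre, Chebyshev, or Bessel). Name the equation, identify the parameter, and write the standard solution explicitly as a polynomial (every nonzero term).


All three coefficients share the factor 2; dividing through by 2 gives  (1 - x^2) y'' - 2x y' + 30 y = 0.
This matches the Legendre equation (1 - x^2) y'' - 2x y' + n(n+1) y = 0 (note the -2x y' term) with n(n+1) = 30, so n = 5; the polynomial solution is P_5(x).
With y = sum_k a_k x^k, matching x^k gives (k+2)(k+1) a_{k+2} = [k(k+1) - n(n+1)] a_k = (k - 5)(k + 6) a_k. The right side vanishes at k = 5, so the series with the parity of 5 terminates at degree 5.
Standard normalization (P_n(1) = 1): leading coefficient (2n)!/(2^n (n!)^2) = 3628800/(32*14400) = 63/8, so a_5 = 63/8. Work downward with a_k = (k+1)(k+2) a_{k+2} / ((k - 5)(k + 6)):
  a_3 = (4)(5)(63/8) / ((3 - 5)(3 + 6)) = (315/2)/(-18) = -35/4
  a_1 = (2)(3)(-35/4) / ((1 - 5)(1 + 6)) = (-105/2)/(-28) = 15/8
Hence P_5(x) = 63 x^5/8 - 35 x^3/4 + 15 x/8.

P_5(x); series = 63 x^5/8 - 35 x^3/4 + 15 x/8


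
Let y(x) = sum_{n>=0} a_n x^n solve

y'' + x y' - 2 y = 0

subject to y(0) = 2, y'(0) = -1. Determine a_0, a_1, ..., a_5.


Ansatz: y(x) = sum_{n>=0} a_n x^n, so y'(x) = sum_{n>=1} n a_n x^(n-1) and y''(x) = sum_{n>=2} n(n-1) a_n x^(n-2).
Substitute into P(x) y'' + Q(x) y' + R(x) y = 0 with P(x) = 1, Q(x) = x, R(x) = -2, and match powers of x.
Initial conditions: a_0 = 2, a_1 = -1.
Setting the coefficient of each power of x to zero and solving order by order (substituting the coefficients already found):
  x^0: 2 a_2 - 2 a_0 = 0  ->  2 a_2 = 2 a_0 = 4  ->  a_2 = 2
  x^1: 6 a_3 - a_1 = 0  ->  6 a_3 = a_1 = -1  ->  a_3 = -1/6
  x^2: 12 a_4 = 0  ->  a_4 = 0
  x^3: 20 a_5 + a_3 = 0  ->  20 a_5 = -a_3 = 1/6  ->  a_5 = 1/120
Truncated series: y(x) = 2 - x + 2 x^2 - (1/6) x^3 + (1/120) x^5 + O(x^6).

a_0 = 2; a_1 = -1; a_2 = 2; a_3 = -1/6; a_4 = 0; a_5 = 1/120


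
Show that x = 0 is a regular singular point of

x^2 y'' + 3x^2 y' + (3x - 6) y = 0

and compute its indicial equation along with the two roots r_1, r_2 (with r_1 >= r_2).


Divide by x^2 to reach normal form y'' + P_1(x) y' + P_2(x) y = 0 with P_1(x) = 3 and P_2(x) = 3/x - 6/x^2.
x = 0 is a singular point because the y-coefficient 3/x - 6/x^2 has a pole at x = 0.
It is a regular singular point because x P_1(x) = p(x) = 3x and x^2 P_2(x) = q(x) = 3x - 6 are polynomials, hence analytic at x = 0.
p(0) = 0,  q(0) = -6.
Indicial equation: r(r-1) + p(0) r + q(0) = 0, i.e. r^2 + (p(0) - 1) r + q(0) = 0, i.e. r^2 - 1 r - 6 = 0.
Discriminant: (-1)^2 - 4(-6) = 25, so r = (1 ± 5)/2.
Solving: r_1 = 3, r_2 = -2.

indicial: r^2 - 1 r - 6 = 0; roots r_1 = 3, r_2 = -2


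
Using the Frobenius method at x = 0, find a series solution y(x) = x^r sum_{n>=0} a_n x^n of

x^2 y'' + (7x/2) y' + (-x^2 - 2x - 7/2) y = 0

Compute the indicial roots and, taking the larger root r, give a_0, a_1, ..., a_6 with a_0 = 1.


Write in Frobenius form y'' + (p(x)/x) y' + (q(x)/x^2) y = 0:
  p(x) = 7/2,  q(x) = -x^2 - 2x - 7/2.
Indicial equation: r(r-1) + (7/2) r + (-7/2) = 0 -> roots r_1 = 1, r_2 = -7/2.
Take r = r_1 = 1. Let y(x) = x^r sum_{n>=0} a_n x^n with a_0 = 1.
Substitute y = x^r sum a_n x^n and match x^{r+n}. The recurrence is
  D(n) a_n - 2 a_{n-1} - 1 a_{n-2} = 0,  where D(n) = (r+n)(r+n-1) + (7/2)(r+n) + (-7/2).
  a_n = [2 a_{n-1} + 1 a_{n-2}] / D(n).
Since the indicial polynomial factors as (r - r_1)(r - r_2), D(n) = (r_1 + n - r_1)(r_1 + n - r_2) = n(n + 9/2).
Evaluating step by step (a_0 = 1):
  n = 1: D(1) = 1(1 + 9/2) = 11/2; numerator = 2(1) = 2; a_1 = (2)/(11/2) = 4/11
  n = 2: D(2) = 2(2 + 9/2) = 13; numerator = 2(4/11) + 1(1) = 19/11; a_2 = (19/11)/(13) = 19/143
  n = 3: D(3) = 3(3 + 9/2) = 45/2; numerator = 2(19/143) + 1(4/11) = 90/143; a_3 = (90/143)/(45/2) = 4/143
  n = 4: D(4) = 4(4 + 9/2) = 34; numerator = 2(4/143) + 1(19/143) = 27/143; a_4 = (27/143)/(34) = 27/4862
  n = 5: D(5) = 5(5 + 9/2) = 95/2; numerator = 2(27/4862) + 1(4/143) = 95/2431; a_5 = (95/2431)/(95/2) = 2/2431
  n = 6: D(6) = 6(6 + 9/2) = 63; numerator = 2(2/2431) + 1(27/4862) = 35/4862; a_6 = (35/4862)/(63) = 5/43758

r = 1; a_0 = 1; a_1 = 4/11; a_2 = 19/143; a_3 = 4/143; a_4 = 27/4862; a_5 = 2/2431; a_6 = 5/43758


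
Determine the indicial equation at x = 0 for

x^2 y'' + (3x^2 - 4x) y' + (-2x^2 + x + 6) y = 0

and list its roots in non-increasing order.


Divide by x^2 to reach normal form y'' + P_1(x) y' + P_2(x) y = 0 with P_1(x) = 3 - 4/x and P_2(x) = -2 + 1/x + 6/x^2.
x = 0 is a singular point because the y'-coefficient 3 - 4/x has a pole at x = 0 and the y-coefficient -2 + 1/x + 6/x^2 has a pole at x = 0.
It is a regular singular point because x P_1(x) = p(x) = 3x - 4 and x^2 P_2(x) = q(x) = -2x^2 + x + 6 are polynomials, hence analytic at x = 0.
p(0) = -4,  q(0) = 6.
Indicial equation: r(r-1) + p(0) r + q(0) = 0, i.e. r^2 + (p(0) - 1) r + q(0) = 0, i.e. r^2 - 5 r + 6 = 0.
Discriminant: (-5)^2 - 4(6) = 1, so r = (5 ± 1)/2.
Solving: r_1 = 3, r_2 = 2.

indicial: r^2 - 5 r + 6 = 0; roots r_1 = 3, r_2 = 2


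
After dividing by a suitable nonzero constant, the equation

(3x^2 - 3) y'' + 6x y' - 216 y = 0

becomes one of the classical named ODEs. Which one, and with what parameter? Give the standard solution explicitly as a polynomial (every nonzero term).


All three coefficients share the factor -3; dividing through by -3 gives  (1 - x^2) y'' - 2x y' + 72 y = 0.
This matches the Legendre equation (1 - x^2) y'' - 2x y' + n(n+1) y = 0 (note the -2x y' term) with n(n+1) = 72, so n = 8; the polynomial solution is P_8(x).
With y = sum_k a_k x^k, matching x^k gives (k+2)(k+1) a_{k+2} = [k(k+1) - n(n+1)] a_k = (k - 8)(k + 9) a_k. The right side vanishes at k = 8, so the series with the parity of 8 terminates at degree 8.
Standard normalization (P_n(1) = 1): leading coefficient (2n)!/(2^n (n!)^2) = 20922789888000/(256*1625702400) = 6435/128, so a_8 = 6435/128. Work downward with a_k = (k+1)(k+2) a_{k+2} / ((k - 8)(k + 9)):
  a_6 = (7)(8)(6435/128) / ((6 - 8)(6 + 9)) = (45045/16)/(-30) = -3003/32
  a_4 = (5)(6)(-3003/32) / ((4 - 8)(4 + 9)) = (-45045/16)/(-52) = 3465/64
  a_2 = (3)(4)(3465/64) / ((2 - 8)(2 + 9)) = (10395/16)/(-66) = -315/32
  a_0 = (1)(2)(-315/32) / ((0 - 8)(0 + 9)) = (-315/16)/(-72) = 35/128
Hence P_8(x) = 6435 x^8/128 - 3003 x^6/32 + 3465 x^4/64 - 315 x^2/32 + 35/128.

P_8(x); series = 6435 x^8/128 - 3003 x^6/32 + 3465 x^4/64 - 315 x^2/32 + 35/128


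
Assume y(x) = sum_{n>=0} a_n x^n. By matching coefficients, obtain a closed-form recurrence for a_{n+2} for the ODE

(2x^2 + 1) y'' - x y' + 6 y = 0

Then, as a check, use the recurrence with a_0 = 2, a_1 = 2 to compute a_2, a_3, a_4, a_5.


Substitute y = sum_n a_n x^n.
(1 + 2 x^2) y'' contributes (n+2)(n+1) a_{n+2} + 2 n(n-1) a_n at x^n.
-x y'(x) contributes -n a_n at x^n.
6 y(x) contributes 6 a_n at x^n.
Matching x^n: (n+2)(n+1) a_{n+2} + (2 n(n-1) - n + 6) a_n = 0.
Thus a_{n+2} = (-2 n(n-1) + n - 6) / ((n+1)(n+2)) * a_n.

Check with a_0 = 2, a_1 = 2 (apply the recurrence for n = 0, 1, 2, 3): a_0 = 2, a_1 = 2, a_2 = -6, a_3 = -5/3, a_4 = 4, a_5 = 5/4.

a_(n+2) = (-2 n(n-1) + n - 6) / ((n+1)(n+2)) * a_n; check: a_0 = 2, a_1 = 2, a_2 = -6, a_3 = -5/3, a_4 = 4, a_5 = 5/4


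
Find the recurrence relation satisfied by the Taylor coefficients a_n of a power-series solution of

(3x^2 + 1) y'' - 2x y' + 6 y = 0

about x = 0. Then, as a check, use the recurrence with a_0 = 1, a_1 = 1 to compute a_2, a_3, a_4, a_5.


Substitute y = sum_n a_n x^n.
(1 + 3 x^2) y'' contributes (n+2)(n+1) a_{n+2} + 3 n(n-1) a_n at x^n.
-2 x y'(x) contributes -2 n a_n at x^n.
6 y(x) contributes 6 a_n at x^n.
Matching x^n: (n+2)(n+1) a_{n+2} + (3 n(n-1) - 2 n + 6) a_n = 0.
Thus a_{n+2} = (-3 n(n-1) + 2 n - 6) / ((n+1)(n+2)) * a_n.

Check with a_0 = 1, a_1 = 1 (apply the recurrence for n = 0, 1, 2, 3): a_0 = 1, a_1 = 1, a_2 = -3, a_3 = -2/3, a_4 = 2, a_5 = 3/5.

a_(n+2) = (-3 n(n-1) + 2 n - 6) / ((n+1)(n+2)) * a_n; check: a_0 = 1, a_1 = 1, a_2 = -3, a_3 = -2/3, a_4 = 2, a_5 = 3/5


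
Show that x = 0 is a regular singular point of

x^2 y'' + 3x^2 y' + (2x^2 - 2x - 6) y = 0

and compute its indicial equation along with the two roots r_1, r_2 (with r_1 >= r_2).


Divide by x^2 to reach normal form y'' + P_1(x) y' + P_2(x) y = 0 with P_1(x) = 3 and P_2(x) = 2 - 2/x - 6/x^2.
x = 0 is a singular point because the y-coefficient 2 - 2/x - 6/x^2 has a pole at x = 0.
It is a regular singular point because x P_1(x) = p(x) = 3x and x^2 P_2(x) = q(x) = 2x^2 - 2x - 6 are polynomials, hence analytic at x = 0.
p(0) = 0,  q(0) = -6.
Indicial equation: r(r-1) + p(0) r + q(0) = 0, i.e. r^2 + (p(0) - 1) r + q(0) = 0, i.e. r^2 - 1 r - 6 = 0.
Discriminant: (-1)^2 - 4(-6) = 25, so r = (1 ± 5)/2.
Solving: r_1 = 3, r_2 = -2.

indicial: r^2 - 1 r - 6 = 0; roots r_1 = 3, r_2 = -2


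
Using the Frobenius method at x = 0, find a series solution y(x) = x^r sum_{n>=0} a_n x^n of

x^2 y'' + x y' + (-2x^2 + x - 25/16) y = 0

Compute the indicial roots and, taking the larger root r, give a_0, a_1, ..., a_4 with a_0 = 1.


Write in Frobenius form y'' + (p(x)/x) y' + (q(x)/x^2) y = 0:
  p(x) = 1,  q(x) = -2x^2 + x - 25/16.
Indicial equation: r(r-1) + (1) r + (-25/16) = 0 -> roots r_1 = 5/4, r_2 = -5/4.
Take r = r_1 = 5/4. Let y(x) = x^r sum_{n>=0} a_n x^n with a_0 = 1.
Substitute y = x^r sum a_n x^n and match x^{r+n}. The recurrence is
  D(n) a_n + 1 a_{n-1} - 2 a_{n-2} = 0,  where D(n) = (r+n)(r+n-1) + (1)(r+n) + (-25/16).
  a_n = [-1 a_{n-1} + 2 a_{n-2}] / D(n).
Since the indicial polynomial factors as (r - r_1)(r - r_2), D(n) = (r_1 + n - r_1)(r_1 + n - r_2) = n(n + 5/2).
Evaluating step by step (a_0 = 1):
  n = 1: D(1) = 1(1 + 5/2) = 7/2; numerator = -1(1) = -1; a_1 = (-1)/(7/2) = -2/7
  n = 2: D(2) = 2(2 + 5/2) = 9; numerator = -1(-2/7) + 2(1) = 16/7; a_2 = (16/7)/(9) = 16/63
  n = 3: D(3) = 3(3 + 5/2) = 33/2; numerator = -1(16/63) + 2(-2/7) = -52/63; a_3 = (-52/63)/(33/2) = -104/2079
  n = 4: D(4) = 4(4 + 5/2) = 26; numerator = -1(-104/2079) + 2(16/63) = 1160/2079; a_4 = (1160/2079)/(26) = 580/27027

r = 5/4; a_0 = 1; a_1 = -2/7; a_2 = 16/63; a_3 = -104/2079; a_4 = 580/27027


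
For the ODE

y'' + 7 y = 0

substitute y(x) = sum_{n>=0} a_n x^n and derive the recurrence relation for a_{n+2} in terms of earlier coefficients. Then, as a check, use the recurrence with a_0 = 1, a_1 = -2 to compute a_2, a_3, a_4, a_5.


Substitute y = sum_n a_n x^n into y'' + (const) y = 0.
y''(x) = sum_{n>=0} (n+2)(n+1) a_{n+2} x^n.
The ODE becomes sum_n [(n+2)(n+1) a_{n+2} + 7 a_n] x^n = 0.
Setting each coefficient to zero gives the recurrence:
  (n+2)(n+1) a_{n+2} + 7 a_n = 0,
  a_{n+2} = -7 / ((n+1)(n+2)) a_n.

Check with a_0 = 1, a_1 = -2 (apply the recurrence for n = 0, 1, 2, 3): a_0 = 1, a_1 = -2, a_2 = -7/2, a_3 = 7/3, a_4 = 49/24, a_5 = -49/60.

a_{n+2} = -7/((n+1)(n+2)) * a_n; check: a_0 = 1, a_1 = -2, a_2 = -7/2, a_3 = 7/3, a_4 = 49/24, a_5 = -49/60


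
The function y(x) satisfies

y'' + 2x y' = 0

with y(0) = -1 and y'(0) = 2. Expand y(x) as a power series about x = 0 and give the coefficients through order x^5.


Ansatz: y(x) = sum_{n>=0} a_n x^n, so y'(x) = sum_{n>=1} n a_n x^(n-1) and y''(x) = sum_{n>=2} n(n-1) a_n x^(n-2).
Substitute into P(x) y'' + Q(x) y' + R(x) y = 0 with P(x) = 1, Q(x) = 2x, R(x) = 0, and match powers of x.
Initial conditions: a_0 = -1, a_1 = 2.
Setting the coefficient of each power of x to zero and solving order by order (substituting the coefficients already found):
  x^0: 2 a_2 = 0  ->  a_2 = 0
  x^1: 6 a_3 + 2 a_1 = 0  ->  6 a_3 = -2 a_1 = -4  ->  a_3 = -2/3
  x^2: 12 a_4 + 4 a_2 = 0  ->  12 a_4 = -4 a_2 = 0  ->  a_4 = 0
  x^3: 20 a_5 + 6 a_3 = 0  ->  20 a_5 = -6 a_3 = 4  ->  a_5 = 1/5
Truncated series: y(x) = -1 + 2 x - (2/3) x^3 + (1/5) x^5 + O(x^6).

a_0 = -1; a_1 = 2; a_2 = 0; a_3 = -2/3; a_4 = 0; a_5 = 1/5


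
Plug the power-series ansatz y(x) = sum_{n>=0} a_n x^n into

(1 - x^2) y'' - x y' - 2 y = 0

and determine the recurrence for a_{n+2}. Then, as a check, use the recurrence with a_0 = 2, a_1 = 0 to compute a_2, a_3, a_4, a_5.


Substitute y = sum_n a_n x^n.
(1 - 1 x^2) y'' contributes (n+2)(n+1) a_{n+2} - n(n-1) a_n at x^n.
-x y'(x) contributes -n a_n at x^n.
-2 y(x) contributes -2 a_n at x^n.
Matching x^n: (n+2)(n+1) a_{n+2} + (-n(n-1) - n - 2) a_n = 0.
Thus a_{n+2} = (n(n-1) + n + 2) / ((n+1)(n+2)) * a_n.

Check with a_0 = 2, a_1 = 0 (apply the recurrence for n = 0, 1, 2, 3): a_0 = 2, a_1 = 0, a_2 = 2, a_3 = 0, a_4 = 1, a_5 = 0.

a_(n+2) = (n(n-1) + n + 2) / ((n+1)(n+2)) * a_n; check: a_0 = 2, a_1 = 0, a_2 = 2, a_3 = 0, a_4 = 1, a_5 = 0


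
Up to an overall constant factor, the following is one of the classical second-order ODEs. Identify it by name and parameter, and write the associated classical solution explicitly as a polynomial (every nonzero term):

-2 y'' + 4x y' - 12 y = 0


All three coefficients share the factor -2; dividing through by -2 gives  y'' - 2x y' + 6 y = 0.
This matches the Hermite equation y'' - 2x y' + 2n y = 0 with 2n = 6, so n = 3; the polynomial solution is H_3(x).
With y = sum_k a_k x^k, matching x^k gives (k+2)(k+1) a_{k+2} = 2(k - n) a_k = 2(k - 3) a_k. The right side vanishes at k = 3, so the series with the parity of 3 terminates at degree 3.
Standard normalization: leading coefficient of H_n is 2^n, so a_3 = 2^3 = 8. Work downward with a_k = (k+1)(k+2) a_{k+2} / (2(k - n)):
  a_1 = (2)(3)(8) / (2(1 - 3)) = 48/(-4) = -12
Hence H_3(x) = 8 x^3 - 12 x.

H_3(x); series = 8 x^3 - 12 x


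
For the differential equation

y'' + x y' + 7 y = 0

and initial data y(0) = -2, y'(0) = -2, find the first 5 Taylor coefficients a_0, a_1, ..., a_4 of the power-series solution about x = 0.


Ansatz: y(x) = sum_{n>=0} a_n x^n, so y'(x) = sum_{n>=1} n a_n x^(n-1) and y''(x) = sum_{n>=2} n(n-1) a_n x^(n-2).
Substitute into P(x) y'' + Q(x) y' + R(x) y = 0 with P(x) = 1, Q(x) = x, R(x) = 7, and match powers of x.
Initial conditions: a_0 = -2, a_1 = -2.
Setting the coefficient of each power of x to zero and solving order by order (substituting the coefficients already found):
  x^0: 2 a_2 + 7 a_0 = 0  ->  2 a_2 = -7 a_0 = 14  ->  a_2 = 7
  x^1: 6 a_3 + 8 a_1 = 0  ->  6 a_3 = -8 a_1 = 16  ->  a_3 = 8/3
  x^2: 12 a_4 + 9 a_2 = 0  ->  12 a_4 = -9 a_2 = -63  ->  a_4 = -21/4
Truncated series: y(x) = -2 - 2 x + 7 x^2 + (8/3) x^3 - (21/4) x^4 + O(x^5).

a_0 = -2; a_1 = -2; a_2 = 7; a_3 = 8/3; a_4 = -21/4


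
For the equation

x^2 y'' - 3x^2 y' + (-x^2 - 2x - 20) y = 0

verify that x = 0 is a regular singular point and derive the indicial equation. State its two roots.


Divide by x^2 to reach normal form y'' + P_1(x) y' + P_2(x) y = 0 with P_1(x) = -3 and P_2(x) = -1 - 2/x - 20/x^2.
x = 0 is a singular point because the y-coefficient -1 - 2/x - 20/x^2 has a pole at x = 0.
It is a regular singular point because x P_1(x) = p(x) = -3x and x^2 P_2(x) = q(x) = -x^2 - 2x - 20 are polynomials, hence analytic at x = 0.
p(0) = 0,  q(0) = -20.
Indicial equation: r(r-1) + p(0) r + q(0) = 0, i.e. r^2 + (p(0) - 1) r + q(0) = 0, i.e. r^2 - 1 r - 20 = 0.
Discriminant: (-1)^2 - 4(-20) = 81, so r = (1 ± 9)/2.
Solving: r_1 = 5, r_2 = -4.

indicial: r^2 - 1 r - 20 = 0; roots r_1 = 5, r_2 = -4


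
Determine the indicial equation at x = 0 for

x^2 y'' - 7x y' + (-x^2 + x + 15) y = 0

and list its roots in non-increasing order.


Divide by x^2 to reach normal form y'' + P_1(x) y' + P_2(x) y = 0 with P_1(x) = -7/x and P_2(x) = -1 + 1/x + 15/x^2.
x = 0 is a singular point because the y'-coefficient -7/x has a pole at x = 0 and the y-coefficient -1 + 1/x + 15/x^2 has a pole at x = 0.
It is a regular singular point because x P_1(x) = p(x) = -7 and x^2 P_2(x) = q(x) = -x^2 + x + 15 are polynomials, hence analytic at x = 0.
p(0) = -7,  q(0) = 15.
Indicial equation: r(r-1) + p(0) r + q(0) = 0, i.e. r^2 + (p(0) - 1) r + q(0) = 0, i.e. r^2 - 8 r + 15 = 0.
Discriminant: (-8)^2 - 4(15) = 4, so r = (8 ± 2)/2.
Solving: r_1 = 5, r_2 = 3.

indicial: r^2 - 8 r + 15 = 0; roots r_1 = 5, r_2 = 3


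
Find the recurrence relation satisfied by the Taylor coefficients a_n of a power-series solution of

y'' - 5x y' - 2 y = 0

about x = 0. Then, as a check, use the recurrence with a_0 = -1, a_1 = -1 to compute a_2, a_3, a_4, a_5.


Substitute y = sum_n a_n x^n.
y''(x) has coefficient (n+2)(n+1) a_{n+2} at x^n;
-5 x y'(x) has coefficient -5 n a_n at x^n (shift);
-2 y(x) has coefficient -2 a_n at x^n.
Matching x^n: (n+2)(n+1) a_{n+2} + (-5n - 2) a_n = 0.
Thus a_{n+2} = (5n + 2) / ((n+1)(n+2)) * a_n.

Check with a_0 = -1, a_1 = -1 (apply the recurrence for n = 0, 1, 2, 3): a_0 = -1, a_1 = -1, a_2 = -1, a_3 = -7/6, a_4 = -1, a_5 = -119/120.

a_(n+2) = (5n + 2) / ((n+1)(n+2)) * a_n; check: a_0 = -1, a_1 = -1, a_2 = -1, a_3 = -7/6, a_4 = -1, a_5 = -119/120


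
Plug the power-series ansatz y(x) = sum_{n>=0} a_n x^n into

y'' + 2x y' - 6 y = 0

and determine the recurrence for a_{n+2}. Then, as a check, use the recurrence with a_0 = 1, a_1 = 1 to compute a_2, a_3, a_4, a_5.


Substitute y = sum_n a_n x^n.
y''(x) has coefficient (n+2)(n+1) a_{n+2} at x^n;
2 x y'(x) has coefficient 2 n a_n at x^n (shift);
-6 y(x) has coefficient -6 a_n at x^n.
Matching x^n: (n+2)(n+1) a_{n+2} + (2n - 6) a_n = 0.
Thus a_{n+2} = (-2n + 6) / ((n+1)(n+2)) * a_n.

Check with a_0 = 1, a_1 = 1 (apply the recurrence for n = 0, 1, 2, 3): a_0 = 1, a_1 = 1, a_2 = 3, a_3 = 2/3, a_4 = 1/2, a_5 = 0.

a_(n+2) = (-2n + 6) / ((n+1)(n+2)) * a_n; check: a_0 = 1, a_1 = 1, a_2 = 3, a_3 = 2/3, a_4 = 1/2, a_5 = 0


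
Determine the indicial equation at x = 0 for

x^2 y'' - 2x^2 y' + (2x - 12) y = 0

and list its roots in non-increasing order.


Divide by x^2 to reach normal form y'' + P_1(x) y' + P_2(x) y = 0 with P_1(x) = -2 and P_2(x) = 2/x - 12/x^2.
x = 0 is a singular point because the y-coefficient 2/x - 12/x^2 has a pole at x = 0.
It is a regular singular point because x P_1(x) = p(x) = -2x and x^2 P_2(x) = q(x) = 2x - 12 are polynomials, hence analytic at x = 0.
p(0) = 0,  q(0) = -12.
Indicial equation: r(r-1) + p(0) r + q(0) = 0, i.e. r^2 + (p(0) - 1) r + q(0) = 0, i.e. r^2 - 1 r - 12 = 0.
Discriminant: (-1)^2 - 4(-12) = 49, so r = (1 ± 7)/2.
Solving: r_1 = 4, r_2 = -3.

indicial: r^2 - 1 r - 12 = 0; roots r_1 = 4, r_2 = -3


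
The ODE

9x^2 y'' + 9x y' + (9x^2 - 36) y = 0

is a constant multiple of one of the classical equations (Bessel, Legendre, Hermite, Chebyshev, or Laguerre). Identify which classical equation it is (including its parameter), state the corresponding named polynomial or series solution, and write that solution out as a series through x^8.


All three coefficients share the factor 9; dividing through by 9 gives  x^2 y'' + x y' + (x^2 - 4) y = 0.
This matches the Bessel equation x^2 y'' + x y' + (x^2 - nu^2) y = 0 with nu^2 = 4, so nu = 2; the solution bounded at x = 0 is J_2(x).
Frobenius at x = 0: indicial roots ±nu; for r = nu the recurrence k(k + 2nu) c_k = -c_{k-2} gives the standard series J_nu(x) = sum_{k>=0} (-1)^k / (k! (k+nu)!) (x/2)^(2k+nu). Evaluate the first 4 terms:
  k = 0: (-1)^0 / (0! * 2! * 2^2) x^2 = 1/(1*2*4) x^2 = (1/8) x^2
  k = 1: (-1)^1 / (1! * 3! * 2^4) x^4 = -1/(1*6*16) x^4 = (-1/96) x^4
  k = 2: (-1)^2 / (2! * 4! * 2^6) x^6 = 1/(2*24*64) x^6 = (1/3072) x^6
  k = 3: (-1)^3 / (3! * 5! * 2^8) x^8 = -1/(6*120*256) x^8 = (-1/184320) x^8
Hence J_2(x) = -x^8/184320 + x^6/3072 - x^4/96 + x^2/8 + ....

J_2(x); series = -x^8/184320 + x^6/3072 - x^4/96 + x^2/8


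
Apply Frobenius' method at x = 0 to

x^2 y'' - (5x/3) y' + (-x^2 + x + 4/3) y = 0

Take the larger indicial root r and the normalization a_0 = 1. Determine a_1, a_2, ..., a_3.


Write in Frobenius form y'' + (p(x)/x) y' + (q(x)/x^2) y = 0:
  p(x) = -5/3,  q(x) = -x^2 + x + 4/3.
Indicial equation: r(r-1) + (-5/3) r + (4/3) = 0 -> roots r_1 = 2, r_2 = 2/3.
Take r = r_1 = 2. Let y(x) = x^r sum_{n>=0} a_n x^n with a_0 = 1.
Substitute y = x^r sum a_n x^n and match x^{r+n}. The recurrence is
  D(n) a_n + 1 a_{n-1} - 1 a_{n-2} = 0,  where D(n) = (r+n)(r+n-1) + (-5/3)(r+n) + (4/3).
  a_n = [-1 a_{n-1} + 1 a_{n-2}] / D(n).
Since the indicial polynomial factors as (r - r_1)(r - r_2), D(n) = (r_1 + n - r_1)(r_1 + n - r_2) = n(n + 4/3).
Evaluating step by step (a_0 = 1):
  n = 1: D(1) = 1(1 + 4/3) = 7/3; numerator = -1(1) = -1; a_1 = (-1)/(7/3) = -3/7
  n = 2: D(2) = 2(2 + 4/3) = 20/3; numerator = -1(-3/7) + 1(1) = 10/7; a_2 = (10/7)/(20/3) = 3/14
  n = 3: D(3) = 3(3 + 4/3) = 13; numerator = -1(3/14) + 1(-3/7) = -9/14; a_3 = (-9/14)/(13) = -9/182

r = 2; a_0 = 1; a_1 = -3/7; a_2 = 3/14; a_3 = -9/182


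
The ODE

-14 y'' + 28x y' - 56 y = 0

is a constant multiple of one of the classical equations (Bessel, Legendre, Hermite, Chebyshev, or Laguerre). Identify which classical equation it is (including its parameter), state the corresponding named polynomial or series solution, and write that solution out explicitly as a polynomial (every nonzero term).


All three coefficients share the factor -14; dividing through by -14 gives  y'' - 2x y' + 4 y = 0.
This matches the Hermite equation y'' - 2x y' + 2n y = 0 with 2n = 4, so n = 2; the polynomial solution is H_2(x).
With y = sum_k a_k x^k, matching x^k gives (k+2)(k+1) a_{k+2} = 2(k - n) a_k = 2(k - 2) a_k. The right side vanishes at k = 2, so the series with the parity of 2 terminates at degree 2.
Standard normalization: leading coefficient of H_n is 2^n, so a_2 = 2^2 = 4. Work downward with a_k = (k+1)(k+2) a_{k+2} / (2(k - n)):
  a_0 = (1)(2)(4) / (2(0 - 2)) = 8/(-4) = -2
Hence H_2(x) = 4 x^2 - 2.

H_2(x); series = 4 x^2 - 2


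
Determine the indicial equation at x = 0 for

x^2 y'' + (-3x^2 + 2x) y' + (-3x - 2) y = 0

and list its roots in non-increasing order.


Divide by x^2 to reach normal form y'' + P_1(x) y' + P_2(x) y = 0 with P_1(x) = -3 + 2/x and P_2(x) = -3/x - 2/x^2.
x = 0 is a singular point because the y'-coefficient -3 + 2/x has a pole at x = 0 and the y-coefficient -3/x - 2/x^2 has a pole at x = 0.
It is a regular singular point because x P_1(x) = p(x) = 2 - 3x and x^2 P_2(x) = q(x) = -3x - 2 are polynomials, hence analytic at x = 0.
p(0) = 2,  q(0) = -2.
Indicial equation: r(r-1) + p(0) r + q(0) = 0, i.e. r^2 + (p(0) - 1) r + q(0) = 0, i.e. r^2 + 1 r - 2 = 0.
Discriminant: (1)^2 - 4(-2) = 9, so r = (-1 ± 3)/2.
Solving: r_1 = 1, r_2 = -2.

indicial: r^2 + 1 r - 2 = 0; roots r_1 = 1, r_2 = -2


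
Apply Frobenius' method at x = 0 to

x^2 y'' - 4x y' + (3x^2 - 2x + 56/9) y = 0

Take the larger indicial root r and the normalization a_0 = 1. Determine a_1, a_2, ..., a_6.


Write in Frobenius form y'' + (p(x)/x) y' + (q(x)/x^2) y = 0:
  p(x) = -4,  q(x) = 3x^2 - 2x + 56/9.
Indicial equation: r(r-1) + (-4) r + (56/9) = 0 -> roots r_1 = 8/3, r_2 = 7/3.
Take r = r_1 = 8/3. Let y(x) = x^r sum_{n>=0} a_n x^n with a_0 = 1.
Substitute y = x^r sum a_n x^n and match x^{r+n}. The recurrence is
  D(n) a_n - 2 a_{n-1} + 3 a_{n-2} = 0,  where D(n) = (r+n)(r+n-1) + (-4)(r+n) + (56/9).
  a_n = [2 a_{n-1} - 3 a_{n-2}] / D(n).
Since the indicial polynomial factors as (r - r_1)(r - r_2), D(n) = (r_1 + n - r_1)(r_1 + n - r_2) = n(n + 1/3).
Evaluating step by step (a_0 = 1):
  n = 1: D(1) = 1(1 + 1/3) = 4/3; numerator = 2(1) = 2; a_1 = (2)/(4/3) = 3/2
  n = 2: D(2) = 2(2 + 1/3) = 14/3; numerator = 2(3/2) - 3(1) = 0; a_2 = (0)/(14/3) = 0
  n = 3: D(3) = 3(3 + 1/3) = 10; numerator = 2(0) - 3(3/2) = -9/2; a_3 = (-9/2)/(10) = -9/20
  n = 4: D(4) = 4(4 + 1/3) = 52/3; numerator = 2(-9/20) - 3(0) = -9/10; a_4 = (-9/10)/(52/3) = -27/520
  n = 5: D(5) = 5(5 + 1/3) = 80/3; numerator = 2(-27/520) - 3(-9/20) = 81/65; a_5 = (81/65)/(80/3) = 243/5200
  n = 6: D(6) = 6(6 + 1/3) = 38; numerator = 2(243/5200) - 3(-27/520) = 81/325; a_6 = (81/325)/(38) = 81/12350

r = 8/3; a_0 = 1; a_1 = 3/2; a_2 = 0; a_3 = -9/20; a_4 = -27/520; a_5 = 243/5200; a_6 = 81/12350


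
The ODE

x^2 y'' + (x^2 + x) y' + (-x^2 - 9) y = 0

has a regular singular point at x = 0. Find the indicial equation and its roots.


Divide by x^2 to reach normal form y'' + P_1(x) y' + P_2(x) y = 0 with P_1(x) = 1 + 1/x and P_2(x) = -1 - 9/x^2.
x = 0 is a singular point because the y'-coefficient 1 + 1/x has a pole at x = 0 and the y-coefficient -1 - 9/x^2 has a pole at x = 0.
It is a regular singular point because x P_1(x) = p(x) = x + 1 and x^2 P_2(x) = q(x) = -x^2 - 9 are polynomials, hence analytic at x = 0.
p(0) = 1,  q(0) = -9.
Indicial equation: r(r-1) + p(0) r + q(0) = 0, i.e. r^2 + (p(0) - 1) r + q(0) = 0, i.e. r^2 - 9 = 0.
Discriminant: (0)^2 - 4(-9) = 36, so r = (0 ± 6)/2.
Solving: r_1 = 3, r_2 = -3.

indicial: r^2 - 9 = 0; roots r_1 = 3, r_2 = -3


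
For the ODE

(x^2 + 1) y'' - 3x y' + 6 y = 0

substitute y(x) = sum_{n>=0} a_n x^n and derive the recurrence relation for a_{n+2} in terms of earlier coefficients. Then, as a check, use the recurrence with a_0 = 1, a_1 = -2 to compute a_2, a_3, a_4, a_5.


Substitute y = sum_n a_n x^n.
(1 + 1 x^2) y'' contributes (n+2)(n+1) a_{n+2} + n(n-1) a_n at x^n.
-3 x y'(x) contributes -3 n a_n at x^n.
6 y(x) contributes 6 a_n at x^n.
Matching x^n: (n+2)(n+1) a_{n+2} + (n(n-1) - 3 n + 6) a_n = 0.
Thus a_{n+2} = (-n(n-1) + 3 n - 6) / ((n+1)(n+2)) * a_n.

Check with a_0 = 1, a_1 = -2 (apply the recurrence for n = 0, 1, 2, 3): a_0 = 1, a_1 = -2, a_2 = -3, a_3 = 1, a_4 = 1/2, a_5 = -3/20.

a_(n+2) = (-n(n-1) + 3 n - 6) / ((n+1)(n+2)) * a_n; check: a_0 = 1, a_1 = -2, a_2 = -3, a_3 = 1, a_4 = 1/2, a_5 = -3/20


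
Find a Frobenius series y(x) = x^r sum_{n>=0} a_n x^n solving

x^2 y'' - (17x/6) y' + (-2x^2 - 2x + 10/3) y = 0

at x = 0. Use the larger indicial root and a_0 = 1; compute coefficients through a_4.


Write in Frobenius form y'' + (p(x)/x) y' + (q(x)/x^2) y = 0:
  p(x) = -17/6,  q(x) = -2x^2 - 2x + 10/3.
Indicial equation: r(r-1) + (-17/6) r + (10/3) = 0 -> roots r_1 = 5/2, r_2 = 4/3.
Take r = r_1 = 5/2. Let y(x) = x^r sum_{n>=0} a_n x^n with a_0 = 1.
Substitute y = x^r sum a_n x^n and match x^{r+n}. The recurrence is
  D(n) a_n - 2 a_{n-1} - 2 a_{n-2} = 0,  where D(n) = (r+n)(r+n-1) + (-17/6)(r+n) + (10/3).
  a_n = [2 a_{n-1} + 2 a_{n-2}] / D(n).
Since the indicial polynomial factors as (r - r_1)(r - r_2), D(n) = (r_1 + n - r_1)(r_1 + n - r_2) = n(n + 7/6).
Evaluating step by step (a_0 = 1):
  n = 1: D(1) = 1(1 + 7/6) = 13/6; numerator = 2(1) = 2; a_1 = (2)/(13/6) = 12/13
  n = 2: D(2) = 2(2 + 7/6) = 19/3; numerator = 2(12/13) + 2(1) = 50/13; a_2 = (50/13)/(19/3) = 150/247
  n = 3: D(3) = 3(3 + 7/6) = 25/2; numerator = 2(150/247) + 2(12/13) = 756/247; a_3 = (756/247)/(25/2) = 1512/6175
  n = 4: D(4) = 4(4 + 7/6) = 62/3; numerator = 2(1512/6175) + 2(150/247) = 10524/6175; a_4 = (10524/6175)/(62/3) = 15786/191425

r = 5/2; a_0 = 1; a_1 = 12/13; a_2 = 150/247; a_3 = 1512/6175; a_4 = 15786/191425


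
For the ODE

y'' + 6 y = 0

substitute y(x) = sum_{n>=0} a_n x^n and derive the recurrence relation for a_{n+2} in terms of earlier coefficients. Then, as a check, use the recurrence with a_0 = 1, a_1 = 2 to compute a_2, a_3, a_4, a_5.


Substitute y = sum_n a_n x^n into y'' + (const) y = 0.
y''(x) = sum_{n>=0} (n+2)(n+1) a_{n+2} x^n.
The ODE becomes sum_n [(n+2)(n+1) a_{n+2} + 6 a_n] x^n = 0.
Setting each coefficient to zero gives the recurrence:
  (n+2)(n+1) a_{n+2} + 6 a_n = 0,
  a_{n+2} = -6 / ((n+1)(n+2)) a_n.

Check with a_0 = 1, a_1 = 2 (apply the recurrence for n = 0, 1, 2, 3): a_0 = 1, a_1 = 2, a_2 = -3, a_3 = -2, a_4 = 3/2, a_5 = 3/5.

a_{n+2} = -6/((n+1)(n+2)) * a_n; check: a_0 = 1, a_1 = 2, a_2 = -3, a_3 = -2, a_4 = 3/2, a_5 = 3/5


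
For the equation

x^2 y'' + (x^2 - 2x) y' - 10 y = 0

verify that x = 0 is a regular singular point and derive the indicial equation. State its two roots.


Divide by x^2 to reach normal form y'' + P_1(x) y' + P_2(x) y = 0 with P_1(x) = 1 - 2/x and P_2(x) = -10/x^2.
x = 0 is a singular point because the y'-coefficient 1 - 2/x has a pole at x = 0 and the y-coefficient -10/x^2 has a pole at x = 0.
It is a regular singular point because x P_1(x) = p(x) = x - 2 and x^2 P_2(x) = q(x) = -10 are polynomials, hence analytic at x = 0.
p(0) = -2,  q(0) = -10.
Indicial equation: r(r-1) + p(0) r + q(0) = 0, i.e. r^2 + (p(0) - 1) r + q(0) = 0, i.e. r^2 - 3 r - 10 = 0.
Discriminant: (-3)^2 - 4(-10) = 49, so r = (3 ± 7)/2.
Solving: r_1 = 5, r_2 = -2.

indicial: r^2 - 3 r - 10 = 0; roots r_1 = 5, r_2 = -2


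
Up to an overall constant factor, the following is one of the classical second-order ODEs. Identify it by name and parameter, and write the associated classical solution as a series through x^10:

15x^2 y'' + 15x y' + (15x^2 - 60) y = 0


All three coefficients share the factor 15; dividing through by 15 gives  x^2 y'' + x y' + (x^2 - 4) y = 0.
This matches the Bessel equation x^2 y'' + x y' + (x^2 - nu^2) y = 0 with nu^2 = 4, so nu = 2; the solution bounded at x = 0 is J_2(x).
Frobenius at x = 0: indicial roots ±nu; for r = nu the recurrence k(k + 2nu) c_k = -c_{k-2} gives the standard series J_nu(x) = sum_{k>=0} (-1)^k / (k! (k+nu)!) (x/2)^(2k+nu). Evaluate the first 5 terms:
  k = 0: (-1)^0 / (0! * 2! * 2^2) x^2 = 1/(1*2*4) x^2 = (1/8) x^2
  k = 1: (-1)^1 / (1! * 3! * 2^4) x^4 = -1/(1*6*16) x^4 = (-1/96) x^4
  k = 2: (-1)^2 / (2! * 4! * 2^6) x^6 = 1/(2*24*64) x^6 = (1/3072) x^6
  k = 3: (-1)^3 / (3! * 5! * 2^8) x^8 = -1/(6*120*256) x^8 = (-1/184320) x^8
  k = 4: (-1)^4 / (4! * 6! * 2^10) x^10 = 1/(24*720*1024) x^10 = (1/17694720) x^10
Hence J_2(x) = x^10/17694720 - x^8/184320 + x^6/3072 - x^4/96 + x^2/8 + ....

J_2(x); series = x^10/17694720 - x^8/184320 + x^6/3072 - x^4/96 + x^2/8
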